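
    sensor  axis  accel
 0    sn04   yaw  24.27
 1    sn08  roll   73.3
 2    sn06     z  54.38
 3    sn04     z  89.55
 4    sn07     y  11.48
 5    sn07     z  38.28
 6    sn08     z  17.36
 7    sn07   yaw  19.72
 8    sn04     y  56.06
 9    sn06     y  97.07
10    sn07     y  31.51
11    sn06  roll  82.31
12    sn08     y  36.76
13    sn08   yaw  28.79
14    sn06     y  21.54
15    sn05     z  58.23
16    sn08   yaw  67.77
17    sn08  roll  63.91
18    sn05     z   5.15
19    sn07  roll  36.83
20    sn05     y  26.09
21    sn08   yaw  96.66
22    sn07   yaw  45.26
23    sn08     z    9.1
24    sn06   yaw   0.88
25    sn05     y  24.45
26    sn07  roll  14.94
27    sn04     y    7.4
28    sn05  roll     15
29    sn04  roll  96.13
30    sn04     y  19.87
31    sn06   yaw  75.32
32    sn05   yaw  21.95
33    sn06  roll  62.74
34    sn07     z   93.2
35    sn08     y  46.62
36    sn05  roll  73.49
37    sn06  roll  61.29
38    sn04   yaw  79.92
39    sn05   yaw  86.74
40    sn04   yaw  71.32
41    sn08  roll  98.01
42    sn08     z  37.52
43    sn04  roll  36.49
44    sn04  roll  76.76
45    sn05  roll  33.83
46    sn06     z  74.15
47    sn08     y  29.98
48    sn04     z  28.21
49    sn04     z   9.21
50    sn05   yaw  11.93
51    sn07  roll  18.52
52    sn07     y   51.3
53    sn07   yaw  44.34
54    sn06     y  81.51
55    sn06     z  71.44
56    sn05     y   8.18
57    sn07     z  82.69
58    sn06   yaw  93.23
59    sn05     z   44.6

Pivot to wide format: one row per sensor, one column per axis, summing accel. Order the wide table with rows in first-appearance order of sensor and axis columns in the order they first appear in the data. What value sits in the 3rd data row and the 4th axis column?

200.12

With rows in first-appearance order of sensor, row 3 is sensor=sn06. axis columns in first-appearance order: yaw, roll, z, y; column 4 is y.
Long rows with sensor=sn06, axis=y: 97.07 + 21.54 + 81.51 = 200.12.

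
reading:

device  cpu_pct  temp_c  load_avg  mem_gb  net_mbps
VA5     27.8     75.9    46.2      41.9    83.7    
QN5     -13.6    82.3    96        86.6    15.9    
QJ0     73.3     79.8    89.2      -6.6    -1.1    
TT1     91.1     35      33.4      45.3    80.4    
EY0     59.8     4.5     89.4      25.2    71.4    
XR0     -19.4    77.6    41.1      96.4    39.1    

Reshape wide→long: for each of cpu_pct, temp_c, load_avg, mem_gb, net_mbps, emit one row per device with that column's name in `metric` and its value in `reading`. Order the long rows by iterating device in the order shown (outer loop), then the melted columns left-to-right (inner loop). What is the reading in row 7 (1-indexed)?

82.3

30 rows total (6 × 5). Row 7: index ⌊(7-1)/5⌋ = 1 into device → QN5; (7-1) mod 5 = 1 into the melted columns → temp_c.
So row 7 is (QN5, temp_c, 82.3); reading = 82.3.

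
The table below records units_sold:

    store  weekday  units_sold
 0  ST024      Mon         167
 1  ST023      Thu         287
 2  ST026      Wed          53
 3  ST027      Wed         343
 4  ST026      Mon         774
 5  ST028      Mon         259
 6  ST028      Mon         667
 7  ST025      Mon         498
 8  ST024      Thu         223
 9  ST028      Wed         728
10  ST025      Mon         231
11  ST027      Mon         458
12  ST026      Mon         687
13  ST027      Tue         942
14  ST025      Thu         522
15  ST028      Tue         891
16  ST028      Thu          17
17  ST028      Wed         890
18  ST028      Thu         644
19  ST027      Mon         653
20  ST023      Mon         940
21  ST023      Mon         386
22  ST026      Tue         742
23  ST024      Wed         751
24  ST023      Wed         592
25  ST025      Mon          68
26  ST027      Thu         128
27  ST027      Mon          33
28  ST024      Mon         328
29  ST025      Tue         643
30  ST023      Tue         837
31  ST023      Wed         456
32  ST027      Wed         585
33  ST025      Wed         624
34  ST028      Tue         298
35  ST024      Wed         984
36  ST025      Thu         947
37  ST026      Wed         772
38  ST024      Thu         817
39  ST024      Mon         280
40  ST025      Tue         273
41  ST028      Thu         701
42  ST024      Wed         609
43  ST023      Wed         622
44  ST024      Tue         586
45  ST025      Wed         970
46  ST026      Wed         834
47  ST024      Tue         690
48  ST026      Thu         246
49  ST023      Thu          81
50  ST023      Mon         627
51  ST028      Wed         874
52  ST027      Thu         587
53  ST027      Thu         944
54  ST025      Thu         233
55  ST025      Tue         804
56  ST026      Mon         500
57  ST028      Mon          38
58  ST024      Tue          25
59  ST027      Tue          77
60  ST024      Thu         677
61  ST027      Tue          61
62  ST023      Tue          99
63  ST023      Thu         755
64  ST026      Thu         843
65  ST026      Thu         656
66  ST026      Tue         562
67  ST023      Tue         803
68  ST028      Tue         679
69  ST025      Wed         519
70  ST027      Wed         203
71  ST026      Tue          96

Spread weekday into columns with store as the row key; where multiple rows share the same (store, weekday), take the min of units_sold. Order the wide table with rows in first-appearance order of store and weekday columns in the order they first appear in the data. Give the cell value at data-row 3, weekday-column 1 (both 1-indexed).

With rows in first-appearance order of store, row 3 is store=ST026. weekday columns in first-appearance order: Mon, Thu, Wed, Tue; column 1 is Mon.
Long rows with store=ST026, weekday=Mon: min(774, 687, 500) = 500.

500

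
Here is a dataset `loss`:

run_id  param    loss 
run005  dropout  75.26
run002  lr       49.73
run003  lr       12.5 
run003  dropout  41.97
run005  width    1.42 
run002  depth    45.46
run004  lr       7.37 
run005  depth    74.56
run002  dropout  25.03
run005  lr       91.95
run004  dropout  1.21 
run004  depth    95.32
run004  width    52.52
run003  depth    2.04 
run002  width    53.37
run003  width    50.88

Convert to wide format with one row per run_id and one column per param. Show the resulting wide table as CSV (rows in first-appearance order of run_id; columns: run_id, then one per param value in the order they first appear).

run_id,dropout,lr,width,depth
run005,75.26,91.95,1.42,74.56
run002,25.03,49.73,53.37,45.46
run003,41.97,12.5,50.88,2.04
run004,1.21,7.37,52.52,95.32

Columns: run_id plus the 4 distinct param values (dropout, lr, width, depth).
For example, row run005 column dropout takes loss=75.26 from the long row (run005, dropout).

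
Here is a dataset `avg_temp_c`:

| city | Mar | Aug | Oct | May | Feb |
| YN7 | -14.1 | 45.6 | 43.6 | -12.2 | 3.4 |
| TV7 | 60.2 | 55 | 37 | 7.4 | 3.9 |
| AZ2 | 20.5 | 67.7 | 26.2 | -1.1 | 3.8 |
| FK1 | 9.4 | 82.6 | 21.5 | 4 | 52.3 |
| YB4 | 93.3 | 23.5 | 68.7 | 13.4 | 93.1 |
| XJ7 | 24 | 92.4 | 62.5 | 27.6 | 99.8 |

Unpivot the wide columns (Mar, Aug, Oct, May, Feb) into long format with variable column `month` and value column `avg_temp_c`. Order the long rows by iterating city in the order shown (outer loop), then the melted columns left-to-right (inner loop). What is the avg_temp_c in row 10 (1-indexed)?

30 rows total (6 × 5). Row 10: index ⌊(10-1)/5⌋ = 1 into city → TV7; (10-1) mod 5 = 4 into the melted columns → Feb.
So row 10 is (TV7, Feb, 3.9); avg_temp_c = 3.9.

3.9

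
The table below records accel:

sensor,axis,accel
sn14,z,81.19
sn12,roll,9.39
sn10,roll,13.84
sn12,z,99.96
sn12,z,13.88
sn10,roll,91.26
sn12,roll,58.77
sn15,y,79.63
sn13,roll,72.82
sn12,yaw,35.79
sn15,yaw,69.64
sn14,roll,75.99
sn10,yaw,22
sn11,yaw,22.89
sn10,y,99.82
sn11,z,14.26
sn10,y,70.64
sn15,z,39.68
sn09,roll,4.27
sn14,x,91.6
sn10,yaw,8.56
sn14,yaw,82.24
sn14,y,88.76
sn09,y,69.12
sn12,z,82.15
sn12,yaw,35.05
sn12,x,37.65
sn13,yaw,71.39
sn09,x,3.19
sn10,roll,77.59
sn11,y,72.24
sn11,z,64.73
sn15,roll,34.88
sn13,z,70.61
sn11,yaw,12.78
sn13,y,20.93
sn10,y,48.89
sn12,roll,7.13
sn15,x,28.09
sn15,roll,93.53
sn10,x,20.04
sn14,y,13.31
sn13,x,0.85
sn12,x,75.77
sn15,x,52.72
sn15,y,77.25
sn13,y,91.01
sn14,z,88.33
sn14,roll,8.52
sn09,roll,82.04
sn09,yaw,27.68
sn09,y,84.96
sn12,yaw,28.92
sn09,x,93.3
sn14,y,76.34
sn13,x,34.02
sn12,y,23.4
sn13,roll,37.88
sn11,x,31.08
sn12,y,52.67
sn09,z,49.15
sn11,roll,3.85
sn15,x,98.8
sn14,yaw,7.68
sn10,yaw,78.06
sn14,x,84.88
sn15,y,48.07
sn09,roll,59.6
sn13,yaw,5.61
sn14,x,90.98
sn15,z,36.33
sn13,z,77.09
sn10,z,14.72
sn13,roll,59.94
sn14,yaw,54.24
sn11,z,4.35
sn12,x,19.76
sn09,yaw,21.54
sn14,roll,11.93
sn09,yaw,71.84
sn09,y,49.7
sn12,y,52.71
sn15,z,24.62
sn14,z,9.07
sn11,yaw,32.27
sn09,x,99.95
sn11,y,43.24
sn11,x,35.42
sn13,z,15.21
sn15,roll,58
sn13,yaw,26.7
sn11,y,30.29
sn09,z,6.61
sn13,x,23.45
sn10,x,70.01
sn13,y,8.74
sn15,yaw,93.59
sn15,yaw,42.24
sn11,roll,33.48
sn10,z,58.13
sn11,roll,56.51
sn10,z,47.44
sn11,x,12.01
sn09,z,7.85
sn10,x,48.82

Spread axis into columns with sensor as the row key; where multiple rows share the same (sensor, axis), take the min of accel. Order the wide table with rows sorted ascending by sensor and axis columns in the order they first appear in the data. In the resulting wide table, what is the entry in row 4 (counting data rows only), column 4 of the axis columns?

With rows sorted ascending by sensor, row 4 is sensor=sn12. axis columns in first-appearance order: z, roll, y, yaw, x; column 4 is yaw.
Long rows with sensor=sn12, axis=yaw: min(35.79, 35.05, 28.92) = 28.92.

28.92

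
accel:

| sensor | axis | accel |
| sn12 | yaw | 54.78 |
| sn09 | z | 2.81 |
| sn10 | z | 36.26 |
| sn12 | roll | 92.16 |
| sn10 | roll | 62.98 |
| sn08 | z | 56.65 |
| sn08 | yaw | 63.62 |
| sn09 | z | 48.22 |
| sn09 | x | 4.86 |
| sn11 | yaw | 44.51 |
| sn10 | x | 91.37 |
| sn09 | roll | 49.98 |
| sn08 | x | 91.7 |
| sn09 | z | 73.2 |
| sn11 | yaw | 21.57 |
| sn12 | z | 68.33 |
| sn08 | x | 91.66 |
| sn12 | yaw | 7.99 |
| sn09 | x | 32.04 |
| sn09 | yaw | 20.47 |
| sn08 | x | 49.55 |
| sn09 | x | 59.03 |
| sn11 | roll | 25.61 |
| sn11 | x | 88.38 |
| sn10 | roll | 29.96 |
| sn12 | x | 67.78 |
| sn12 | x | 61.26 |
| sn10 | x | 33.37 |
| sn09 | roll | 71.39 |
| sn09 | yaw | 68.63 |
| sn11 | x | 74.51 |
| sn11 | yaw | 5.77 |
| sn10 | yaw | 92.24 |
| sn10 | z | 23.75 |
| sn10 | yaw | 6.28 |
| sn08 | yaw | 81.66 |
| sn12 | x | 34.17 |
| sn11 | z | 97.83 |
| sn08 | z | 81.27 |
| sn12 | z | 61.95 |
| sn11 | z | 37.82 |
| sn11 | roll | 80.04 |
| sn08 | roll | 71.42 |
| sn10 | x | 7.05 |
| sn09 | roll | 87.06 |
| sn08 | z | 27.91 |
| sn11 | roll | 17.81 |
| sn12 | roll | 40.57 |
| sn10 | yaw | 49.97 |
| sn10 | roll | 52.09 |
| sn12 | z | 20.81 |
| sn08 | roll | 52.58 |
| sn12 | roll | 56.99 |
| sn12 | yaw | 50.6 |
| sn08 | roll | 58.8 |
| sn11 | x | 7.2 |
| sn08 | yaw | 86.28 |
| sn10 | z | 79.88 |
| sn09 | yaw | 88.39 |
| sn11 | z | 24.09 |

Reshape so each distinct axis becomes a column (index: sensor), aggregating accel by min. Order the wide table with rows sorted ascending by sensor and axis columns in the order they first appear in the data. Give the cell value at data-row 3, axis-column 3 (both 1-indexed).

With rows sorted ascending by sensor, row 3 is sensor=sn10. axis columns in first-appearance order: yaw, z, roll, x; column 3 is roll.
Long rows with sensor=sn10, axis=roll: min(62.98, 29.96, 52.09) = 29.96.

29.96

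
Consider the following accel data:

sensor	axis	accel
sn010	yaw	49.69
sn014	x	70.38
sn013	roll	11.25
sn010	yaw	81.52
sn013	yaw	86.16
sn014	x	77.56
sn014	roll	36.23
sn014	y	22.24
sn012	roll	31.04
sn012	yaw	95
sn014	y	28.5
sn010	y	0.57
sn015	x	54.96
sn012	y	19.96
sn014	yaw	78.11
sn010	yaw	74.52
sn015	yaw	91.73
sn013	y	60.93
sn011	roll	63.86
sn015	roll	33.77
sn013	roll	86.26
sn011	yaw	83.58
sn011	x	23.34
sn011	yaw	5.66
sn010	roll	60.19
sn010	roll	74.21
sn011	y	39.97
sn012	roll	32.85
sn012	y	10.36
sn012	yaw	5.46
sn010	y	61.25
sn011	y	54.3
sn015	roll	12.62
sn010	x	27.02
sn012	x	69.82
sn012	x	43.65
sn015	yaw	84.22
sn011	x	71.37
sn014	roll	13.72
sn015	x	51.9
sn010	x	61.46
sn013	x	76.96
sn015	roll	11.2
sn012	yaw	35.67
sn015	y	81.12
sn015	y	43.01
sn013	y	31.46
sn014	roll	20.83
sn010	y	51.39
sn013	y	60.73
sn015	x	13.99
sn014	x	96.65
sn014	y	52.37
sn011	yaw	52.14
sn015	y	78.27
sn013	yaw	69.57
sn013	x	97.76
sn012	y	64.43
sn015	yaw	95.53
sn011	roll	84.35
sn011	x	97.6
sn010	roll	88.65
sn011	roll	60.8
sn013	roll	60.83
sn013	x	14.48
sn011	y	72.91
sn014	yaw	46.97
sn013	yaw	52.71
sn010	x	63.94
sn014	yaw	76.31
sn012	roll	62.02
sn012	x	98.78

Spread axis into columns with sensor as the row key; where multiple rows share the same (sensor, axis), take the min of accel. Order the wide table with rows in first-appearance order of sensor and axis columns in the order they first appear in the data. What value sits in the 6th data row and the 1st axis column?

With rows in first-appearance order of sensor, row 6 is sensor=sn011. axis columns in first-appearance order: yaw, x, roll, y; column 1 is yaw.
Long rows with sensor=sn011, axis=yaw: min(83.58, 5.66, 52.14) = 5.66.

5.66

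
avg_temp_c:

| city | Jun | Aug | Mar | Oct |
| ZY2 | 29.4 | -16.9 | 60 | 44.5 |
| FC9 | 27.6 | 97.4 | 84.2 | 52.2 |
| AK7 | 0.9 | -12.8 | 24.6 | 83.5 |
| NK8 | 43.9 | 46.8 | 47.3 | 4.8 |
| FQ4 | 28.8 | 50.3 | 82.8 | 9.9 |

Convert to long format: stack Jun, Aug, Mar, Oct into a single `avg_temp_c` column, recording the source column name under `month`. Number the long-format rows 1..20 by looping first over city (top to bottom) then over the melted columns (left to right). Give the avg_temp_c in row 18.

20 rows total (5 × 4). Row 18: index ⌊(18-1)/4⌋ = 4 into city → FQ4; (18-1) mod 4 = 1 into the melted columns → Aug.
So row 18 is (FQ4, Aug, 50.3); avg_temp_c = 50.3.

50.3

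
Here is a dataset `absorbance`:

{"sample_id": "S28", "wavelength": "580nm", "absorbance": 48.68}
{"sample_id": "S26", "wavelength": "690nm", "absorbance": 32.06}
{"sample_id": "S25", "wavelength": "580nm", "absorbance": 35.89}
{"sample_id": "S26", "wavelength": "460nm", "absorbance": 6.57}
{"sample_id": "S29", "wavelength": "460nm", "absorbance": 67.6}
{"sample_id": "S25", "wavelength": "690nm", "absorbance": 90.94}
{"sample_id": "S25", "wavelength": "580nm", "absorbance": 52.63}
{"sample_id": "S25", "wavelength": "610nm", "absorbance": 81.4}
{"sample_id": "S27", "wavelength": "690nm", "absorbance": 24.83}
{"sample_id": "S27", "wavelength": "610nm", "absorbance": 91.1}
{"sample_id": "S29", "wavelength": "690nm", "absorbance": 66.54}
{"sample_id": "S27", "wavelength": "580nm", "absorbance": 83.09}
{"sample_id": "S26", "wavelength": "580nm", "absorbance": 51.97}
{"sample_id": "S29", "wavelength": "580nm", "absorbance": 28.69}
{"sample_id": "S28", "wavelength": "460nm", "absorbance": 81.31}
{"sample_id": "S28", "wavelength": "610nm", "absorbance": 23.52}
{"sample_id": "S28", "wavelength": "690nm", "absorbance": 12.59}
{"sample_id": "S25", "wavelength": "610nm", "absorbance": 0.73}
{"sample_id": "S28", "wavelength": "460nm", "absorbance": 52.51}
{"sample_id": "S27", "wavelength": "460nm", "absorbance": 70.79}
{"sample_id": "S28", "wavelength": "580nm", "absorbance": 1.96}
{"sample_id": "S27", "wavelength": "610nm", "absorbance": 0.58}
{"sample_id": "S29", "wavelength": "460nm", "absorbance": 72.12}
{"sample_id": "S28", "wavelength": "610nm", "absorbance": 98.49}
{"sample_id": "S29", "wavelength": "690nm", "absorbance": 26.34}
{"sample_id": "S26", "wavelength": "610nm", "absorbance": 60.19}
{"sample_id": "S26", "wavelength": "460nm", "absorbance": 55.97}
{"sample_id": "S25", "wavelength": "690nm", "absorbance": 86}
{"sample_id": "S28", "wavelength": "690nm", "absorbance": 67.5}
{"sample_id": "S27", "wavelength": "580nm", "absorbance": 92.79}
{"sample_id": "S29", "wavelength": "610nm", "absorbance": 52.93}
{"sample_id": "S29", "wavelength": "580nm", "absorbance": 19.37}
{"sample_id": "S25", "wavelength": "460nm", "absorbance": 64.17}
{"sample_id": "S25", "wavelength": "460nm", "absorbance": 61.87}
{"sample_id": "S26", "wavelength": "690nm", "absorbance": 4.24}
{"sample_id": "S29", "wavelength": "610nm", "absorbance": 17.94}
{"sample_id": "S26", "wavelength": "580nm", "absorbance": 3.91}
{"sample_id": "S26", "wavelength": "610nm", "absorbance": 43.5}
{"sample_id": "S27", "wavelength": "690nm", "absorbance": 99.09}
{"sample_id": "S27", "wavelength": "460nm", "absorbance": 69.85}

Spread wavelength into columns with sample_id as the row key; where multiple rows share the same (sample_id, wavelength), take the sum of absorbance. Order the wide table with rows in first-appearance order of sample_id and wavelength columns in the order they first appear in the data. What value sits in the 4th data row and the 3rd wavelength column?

With rows in first-appearance order of sample_id, row 4 is sample_id=S29. wavelength columns in first-appearance order: 580nm, 690nm, 460nm, 610nm; column 3 is 460nm.
Long rows with sample_id=S29, wavelength=460nm: 67.6 + 72.12 = 139.72.

139.72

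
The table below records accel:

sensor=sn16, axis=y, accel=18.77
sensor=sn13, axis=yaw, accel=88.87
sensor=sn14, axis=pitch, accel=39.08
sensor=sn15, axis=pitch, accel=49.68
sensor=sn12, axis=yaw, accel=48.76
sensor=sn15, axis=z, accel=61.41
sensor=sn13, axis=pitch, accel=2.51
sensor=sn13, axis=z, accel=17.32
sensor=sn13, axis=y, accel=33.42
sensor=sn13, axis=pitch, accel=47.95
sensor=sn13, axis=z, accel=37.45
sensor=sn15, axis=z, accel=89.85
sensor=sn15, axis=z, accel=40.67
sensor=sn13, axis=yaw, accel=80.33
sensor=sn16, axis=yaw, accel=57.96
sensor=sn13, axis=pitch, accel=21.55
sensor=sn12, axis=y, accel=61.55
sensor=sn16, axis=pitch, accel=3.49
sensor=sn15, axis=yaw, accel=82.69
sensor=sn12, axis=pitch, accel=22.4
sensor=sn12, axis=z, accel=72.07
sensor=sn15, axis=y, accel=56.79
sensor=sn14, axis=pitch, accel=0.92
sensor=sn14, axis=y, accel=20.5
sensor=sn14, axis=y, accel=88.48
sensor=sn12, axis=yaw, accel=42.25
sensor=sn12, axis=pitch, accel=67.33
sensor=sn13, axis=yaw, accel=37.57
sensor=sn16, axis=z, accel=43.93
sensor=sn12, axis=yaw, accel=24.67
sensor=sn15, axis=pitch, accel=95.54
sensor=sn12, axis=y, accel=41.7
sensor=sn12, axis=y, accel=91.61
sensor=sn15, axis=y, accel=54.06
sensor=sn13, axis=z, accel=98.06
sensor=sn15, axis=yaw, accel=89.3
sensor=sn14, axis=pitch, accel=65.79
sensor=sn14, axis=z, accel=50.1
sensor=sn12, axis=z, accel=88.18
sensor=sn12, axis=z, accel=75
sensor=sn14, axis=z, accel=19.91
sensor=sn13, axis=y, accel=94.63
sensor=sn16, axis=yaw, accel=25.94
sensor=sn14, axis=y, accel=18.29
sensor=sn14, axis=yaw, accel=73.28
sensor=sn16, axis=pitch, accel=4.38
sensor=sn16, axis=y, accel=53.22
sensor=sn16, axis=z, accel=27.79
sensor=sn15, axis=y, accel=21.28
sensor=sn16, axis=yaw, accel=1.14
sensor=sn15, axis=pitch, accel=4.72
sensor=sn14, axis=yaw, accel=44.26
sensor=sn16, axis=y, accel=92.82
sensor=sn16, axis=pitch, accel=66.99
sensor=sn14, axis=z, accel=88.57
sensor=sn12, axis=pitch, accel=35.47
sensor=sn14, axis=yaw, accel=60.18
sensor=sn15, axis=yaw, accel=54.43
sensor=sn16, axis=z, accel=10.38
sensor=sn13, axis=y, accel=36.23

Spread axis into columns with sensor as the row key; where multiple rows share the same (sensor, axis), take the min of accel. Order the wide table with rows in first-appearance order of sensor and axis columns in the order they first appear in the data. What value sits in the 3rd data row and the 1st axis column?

With rows in first-appearance order of sensor, row 3 is sensor=sn14. axis columns in first-appearance order: y, yaw, pitch, z; column 1 is y.
Long rows with sensor=sn14, axis=y: min(20.5, 88.48, 18.29) = 18.29.

18.29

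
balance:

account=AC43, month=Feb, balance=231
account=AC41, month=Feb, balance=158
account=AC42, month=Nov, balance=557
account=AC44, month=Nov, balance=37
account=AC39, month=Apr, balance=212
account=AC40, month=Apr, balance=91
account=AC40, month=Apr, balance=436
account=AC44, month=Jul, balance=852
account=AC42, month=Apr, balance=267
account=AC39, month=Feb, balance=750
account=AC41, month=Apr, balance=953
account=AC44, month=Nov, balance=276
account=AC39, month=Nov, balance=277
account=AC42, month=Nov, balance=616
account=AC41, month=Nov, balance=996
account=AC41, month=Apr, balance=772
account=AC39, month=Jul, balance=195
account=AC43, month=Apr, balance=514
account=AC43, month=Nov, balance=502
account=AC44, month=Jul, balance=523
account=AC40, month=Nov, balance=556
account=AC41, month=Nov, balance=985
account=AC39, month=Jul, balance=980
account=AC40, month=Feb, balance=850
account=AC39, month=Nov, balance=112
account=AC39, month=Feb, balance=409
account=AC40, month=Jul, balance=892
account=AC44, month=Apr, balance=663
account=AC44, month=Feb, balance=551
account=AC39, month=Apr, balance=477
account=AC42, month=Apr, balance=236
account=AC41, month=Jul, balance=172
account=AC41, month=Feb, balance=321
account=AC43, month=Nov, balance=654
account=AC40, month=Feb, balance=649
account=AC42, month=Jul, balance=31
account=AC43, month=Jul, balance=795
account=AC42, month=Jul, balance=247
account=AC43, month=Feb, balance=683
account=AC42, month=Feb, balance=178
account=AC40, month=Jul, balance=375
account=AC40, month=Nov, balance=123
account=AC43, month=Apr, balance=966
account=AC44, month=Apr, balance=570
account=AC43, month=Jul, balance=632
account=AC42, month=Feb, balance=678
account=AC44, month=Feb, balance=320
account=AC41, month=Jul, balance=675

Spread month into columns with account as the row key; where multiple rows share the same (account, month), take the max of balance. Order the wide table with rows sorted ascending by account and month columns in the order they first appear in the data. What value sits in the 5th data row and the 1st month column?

With rows sorted ascending by account, row 5 is account=AC43. month columns in first-appearance order: Feb, Nov, Apr, Jul; column 1 is Feb.
Long rows with account=AC43, month=Feb: max(231, 683) = 683.

683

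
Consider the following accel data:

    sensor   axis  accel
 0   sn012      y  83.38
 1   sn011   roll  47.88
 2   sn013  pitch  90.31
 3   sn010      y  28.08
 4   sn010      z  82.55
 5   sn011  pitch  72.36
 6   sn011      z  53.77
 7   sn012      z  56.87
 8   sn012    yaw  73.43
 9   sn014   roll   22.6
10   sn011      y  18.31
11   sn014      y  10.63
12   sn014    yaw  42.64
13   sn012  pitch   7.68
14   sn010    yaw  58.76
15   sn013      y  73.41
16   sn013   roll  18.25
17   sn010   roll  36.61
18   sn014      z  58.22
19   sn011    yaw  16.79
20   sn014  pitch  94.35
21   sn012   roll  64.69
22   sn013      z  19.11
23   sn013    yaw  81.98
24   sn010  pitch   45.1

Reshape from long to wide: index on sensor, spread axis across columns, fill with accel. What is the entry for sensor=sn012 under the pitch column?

Wide layout: rows indexed by sensor, columns are the 5 distinct axis values (y, roll, pitch, z, yaw).
Cell (sensor=sn012, axis=pitch) draws from the long row where sensor=sn012 and axis=pitch, which has accel=7.68.

7.68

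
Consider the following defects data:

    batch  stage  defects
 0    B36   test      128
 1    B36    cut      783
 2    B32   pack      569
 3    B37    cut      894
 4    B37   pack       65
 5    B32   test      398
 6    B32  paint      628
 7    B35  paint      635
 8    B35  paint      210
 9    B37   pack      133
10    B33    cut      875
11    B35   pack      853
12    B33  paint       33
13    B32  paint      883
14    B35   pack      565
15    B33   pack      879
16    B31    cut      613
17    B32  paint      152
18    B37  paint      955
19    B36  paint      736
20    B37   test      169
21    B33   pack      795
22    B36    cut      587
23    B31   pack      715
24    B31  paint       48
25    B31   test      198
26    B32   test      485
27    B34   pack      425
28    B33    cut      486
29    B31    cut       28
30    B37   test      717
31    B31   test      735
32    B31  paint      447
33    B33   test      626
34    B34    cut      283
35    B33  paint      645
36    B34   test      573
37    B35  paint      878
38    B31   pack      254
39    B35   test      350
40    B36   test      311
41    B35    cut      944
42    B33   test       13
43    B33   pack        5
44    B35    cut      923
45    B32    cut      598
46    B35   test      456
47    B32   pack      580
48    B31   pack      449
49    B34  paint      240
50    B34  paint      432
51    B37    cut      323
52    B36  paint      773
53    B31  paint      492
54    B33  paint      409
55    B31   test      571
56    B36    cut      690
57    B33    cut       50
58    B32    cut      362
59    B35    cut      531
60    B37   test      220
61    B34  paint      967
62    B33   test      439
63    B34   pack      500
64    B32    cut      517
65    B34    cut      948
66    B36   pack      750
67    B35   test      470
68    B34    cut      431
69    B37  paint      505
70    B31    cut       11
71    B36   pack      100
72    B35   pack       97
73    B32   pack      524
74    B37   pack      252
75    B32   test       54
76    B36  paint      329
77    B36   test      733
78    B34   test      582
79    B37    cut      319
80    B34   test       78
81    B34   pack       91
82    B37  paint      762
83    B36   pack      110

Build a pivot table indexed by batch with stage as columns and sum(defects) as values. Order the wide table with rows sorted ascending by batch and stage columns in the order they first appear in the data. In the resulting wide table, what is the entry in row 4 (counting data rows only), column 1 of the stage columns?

With rows sorted ascending by batch, row 4 is batch=B34. stage columns in first-appearance order: test, cut, pack, paint; column 1 is test.
Long rows with batch=B34, stage=test: 573 + 582 + 78 = 1233.

1233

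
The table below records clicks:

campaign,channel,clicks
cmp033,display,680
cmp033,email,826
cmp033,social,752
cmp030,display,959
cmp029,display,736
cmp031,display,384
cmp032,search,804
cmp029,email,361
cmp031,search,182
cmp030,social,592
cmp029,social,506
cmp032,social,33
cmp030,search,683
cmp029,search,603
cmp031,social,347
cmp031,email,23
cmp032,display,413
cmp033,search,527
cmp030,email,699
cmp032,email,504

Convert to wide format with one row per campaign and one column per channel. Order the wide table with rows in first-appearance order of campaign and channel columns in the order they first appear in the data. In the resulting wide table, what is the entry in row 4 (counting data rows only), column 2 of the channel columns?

With rows in first-appearance order of campaign, row 4 is campaign=cmp031. channel columns in first-appearance order: display, email, social, search; column 2 is email.
Long rows with campaign=cmp031, channel=email: clicks = 23.

23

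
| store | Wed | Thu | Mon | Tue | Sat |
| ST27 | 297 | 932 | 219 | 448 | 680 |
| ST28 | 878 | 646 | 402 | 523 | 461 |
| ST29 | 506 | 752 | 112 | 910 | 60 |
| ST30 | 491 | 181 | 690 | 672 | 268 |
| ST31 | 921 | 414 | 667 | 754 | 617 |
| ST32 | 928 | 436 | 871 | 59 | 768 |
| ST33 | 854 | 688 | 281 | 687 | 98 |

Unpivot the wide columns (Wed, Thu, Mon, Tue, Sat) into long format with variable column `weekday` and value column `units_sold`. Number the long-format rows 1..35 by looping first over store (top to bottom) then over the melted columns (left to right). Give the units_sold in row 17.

35 rows total (7 × 5). Row 17: index ⌊(17-1)/5⌋ = 3 into store → ST30; (17-1) mod 5 = 1 into the melted columns → Thu.
So row 17 is (ST30, Thu, 181); units_sold = 181.

181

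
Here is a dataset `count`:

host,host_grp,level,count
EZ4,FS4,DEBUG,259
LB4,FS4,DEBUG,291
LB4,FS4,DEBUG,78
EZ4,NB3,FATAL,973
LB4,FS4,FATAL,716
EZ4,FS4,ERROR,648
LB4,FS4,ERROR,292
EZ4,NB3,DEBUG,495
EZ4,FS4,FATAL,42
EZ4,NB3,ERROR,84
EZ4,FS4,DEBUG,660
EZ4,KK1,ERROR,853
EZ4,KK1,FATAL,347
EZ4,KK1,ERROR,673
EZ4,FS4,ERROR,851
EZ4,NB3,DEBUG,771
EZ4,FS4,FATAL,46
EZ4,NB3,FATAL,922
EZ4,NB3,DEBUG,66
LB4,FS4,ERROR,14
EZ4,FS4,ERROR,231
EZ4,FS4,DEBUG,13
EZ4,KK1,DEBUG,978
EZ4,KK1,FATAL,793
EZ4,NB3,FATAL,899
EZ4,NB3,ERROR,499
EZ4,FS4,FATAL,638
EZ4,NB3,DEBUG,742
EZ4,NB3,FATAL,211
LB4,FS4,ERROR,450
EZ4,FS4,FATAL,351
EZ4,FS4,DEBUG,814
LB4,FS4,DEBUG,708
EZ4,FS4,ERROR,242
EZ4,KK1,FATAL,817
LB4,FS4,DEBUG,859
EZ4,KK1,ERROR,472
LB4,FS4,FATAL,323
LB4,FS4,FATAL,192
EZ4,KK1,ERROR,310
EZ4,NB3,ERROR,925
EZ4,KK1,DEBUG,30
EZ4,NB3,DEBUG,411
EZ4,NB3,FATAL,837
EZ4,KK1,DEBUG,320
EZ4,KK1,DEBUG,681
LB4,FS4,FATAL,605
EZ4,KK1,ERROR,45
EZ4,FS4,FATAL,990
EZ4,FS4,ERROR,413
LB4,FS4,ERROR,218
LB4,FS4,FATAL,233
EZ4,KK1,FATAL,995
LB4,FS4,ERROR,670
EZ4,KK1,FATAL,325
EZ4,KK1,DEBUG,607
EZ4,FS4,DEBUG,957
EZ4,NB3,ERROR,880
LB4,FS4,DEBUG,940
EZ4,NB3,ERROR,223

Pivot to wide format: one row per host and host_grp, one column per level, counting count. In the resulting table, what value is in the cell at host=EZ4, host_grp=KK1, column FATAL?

5

Rows with host=EZ4, host_grp=KK1 and level=FATAL: count values are 347, 793, 817, 995, 325.
5 rows match — count = 5.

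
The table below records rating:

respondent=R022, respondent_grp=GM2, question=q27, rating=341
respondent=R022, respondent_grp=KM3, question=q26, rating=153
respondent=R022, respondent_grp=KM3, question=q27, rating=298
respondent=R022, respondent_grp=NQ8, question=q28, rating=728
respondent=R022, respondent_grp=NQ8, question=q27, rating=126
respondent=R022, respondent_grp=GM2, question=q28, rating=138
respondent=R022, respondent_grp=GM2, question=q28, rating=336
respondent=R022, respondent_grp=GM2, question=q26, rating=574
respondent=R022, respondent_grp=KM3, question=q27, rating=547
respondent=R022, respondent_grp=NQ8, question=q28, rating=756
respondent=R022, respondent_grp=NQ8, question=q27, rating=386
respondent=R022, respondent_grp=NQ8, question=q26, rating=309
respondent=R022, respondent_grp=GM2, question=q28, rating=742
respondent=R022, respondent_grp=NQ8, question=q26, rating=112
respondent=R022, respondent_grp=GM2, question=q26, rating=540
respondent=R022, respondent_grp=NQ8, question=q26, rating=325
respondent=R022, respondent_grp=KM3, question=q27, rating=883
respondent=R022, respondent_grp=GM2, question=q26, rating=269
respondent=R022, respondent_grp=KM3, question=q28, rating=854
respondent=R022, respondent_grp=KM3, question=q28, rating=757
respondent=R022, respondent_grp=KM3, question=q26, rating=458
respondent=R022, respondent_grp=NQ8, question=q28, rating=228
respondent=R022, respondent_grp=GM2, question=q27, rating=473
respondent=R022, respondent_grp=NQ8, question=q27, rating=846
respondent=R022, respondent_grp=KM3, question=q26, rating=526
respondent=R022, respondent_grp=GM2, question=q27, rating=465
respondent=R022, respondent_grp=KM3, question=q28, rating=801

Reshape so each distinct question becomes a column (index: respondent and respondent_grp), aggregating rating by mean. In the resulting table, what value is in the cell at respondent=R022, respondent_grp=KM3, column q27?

Rows with respondent=R022, respondent_grp=KM3 and question=q27: rating values are 298, 547, 883.
(298 + 547 + 883) / 3 = 576.

576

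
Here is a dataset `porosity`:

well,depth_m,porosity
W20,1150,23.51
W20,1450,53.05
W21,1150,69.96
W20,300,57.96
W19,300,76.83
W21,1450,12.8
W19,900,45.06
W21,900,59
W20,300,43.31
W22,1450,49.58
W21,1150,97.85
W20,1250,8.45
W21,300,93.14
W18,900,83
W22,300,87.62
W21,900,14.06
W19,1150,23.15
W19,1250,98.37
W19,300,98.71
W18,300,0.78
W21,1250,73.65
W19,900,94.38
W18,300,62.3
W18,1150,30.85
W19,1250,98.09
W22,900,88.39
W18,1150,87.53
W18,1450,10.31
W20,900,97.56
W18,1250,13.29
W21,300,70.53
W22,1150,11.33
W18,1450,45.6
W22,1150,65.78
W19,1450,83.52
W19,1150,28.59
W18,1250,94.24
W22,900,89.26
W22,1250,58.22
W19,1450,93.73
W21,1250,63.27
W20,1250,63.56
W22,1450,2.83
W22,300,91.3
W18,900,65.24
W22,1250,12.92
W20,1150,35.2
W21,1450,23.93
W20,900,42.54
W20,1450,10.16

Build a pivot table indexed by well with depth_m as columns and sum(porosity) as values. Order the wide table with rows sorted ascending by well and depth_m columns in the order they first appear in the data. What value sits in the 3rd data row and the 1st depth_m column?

58.71

With rows sorted ascending by well, row 3 is well=W20. depth_m columns in first-appearance order: 1150, 1450, 300, 900, 1250; column 1 is 1150.
Long rows with well=W20, depth_m=1150: 23.51 + 35.2 = 58.71.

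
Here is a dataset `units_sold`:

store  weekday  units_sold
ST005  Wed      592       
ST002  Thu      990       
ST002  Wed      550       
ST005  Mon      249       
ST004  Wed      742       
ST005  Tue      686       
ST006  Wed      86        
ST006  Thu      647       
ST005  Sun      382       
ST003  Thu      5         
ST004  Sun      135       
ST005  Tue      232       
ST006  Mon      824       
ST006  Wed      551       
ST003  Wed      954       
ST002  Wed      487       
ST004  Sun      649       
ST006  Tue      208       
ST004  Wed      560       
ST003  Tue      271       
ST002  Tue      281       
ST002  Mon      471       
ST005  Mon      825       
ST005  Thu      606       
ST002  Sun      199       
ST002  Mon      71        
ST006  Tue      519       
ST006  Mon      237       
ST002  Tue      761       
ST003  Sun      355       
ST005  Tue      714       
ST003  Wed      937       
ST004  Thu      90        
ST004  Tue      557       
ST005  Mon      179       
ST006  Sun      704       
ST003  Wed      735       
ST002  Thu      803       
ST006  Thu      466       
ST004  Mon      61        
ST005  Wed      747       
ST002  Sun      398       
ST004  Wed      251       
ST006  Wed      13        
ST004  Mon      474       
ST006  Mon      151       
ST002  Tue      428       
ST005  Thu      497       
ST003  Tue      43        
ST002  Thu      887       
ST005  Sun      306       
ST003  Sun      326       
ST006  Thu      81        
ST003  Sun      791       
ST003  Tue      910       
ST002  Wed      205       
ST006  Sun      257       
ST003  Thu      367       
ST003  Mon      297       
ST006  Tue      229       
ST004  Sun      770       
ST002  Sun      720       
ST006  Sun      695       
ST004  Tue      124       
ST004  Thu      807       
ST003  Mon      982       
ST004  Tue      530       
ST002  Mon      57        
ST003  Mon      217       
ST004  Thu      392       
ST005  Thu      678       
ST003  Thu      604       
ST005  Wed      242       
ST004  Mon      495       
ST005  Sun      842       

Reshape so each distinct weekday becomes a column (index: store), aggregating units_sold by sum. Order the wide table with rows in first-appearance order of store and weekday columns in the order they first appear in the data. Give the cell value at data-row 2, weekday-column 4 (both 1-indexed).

1470

With rows in first-appearance order of store, row 2 is store=ST002. weekday columns in first-appearance order: Wed, Thu, Mon, Tue, Sun; column 4 is Tue.
Long rows with store=ST002, weekday=Tue: 281 + 761 + 428 = 1470.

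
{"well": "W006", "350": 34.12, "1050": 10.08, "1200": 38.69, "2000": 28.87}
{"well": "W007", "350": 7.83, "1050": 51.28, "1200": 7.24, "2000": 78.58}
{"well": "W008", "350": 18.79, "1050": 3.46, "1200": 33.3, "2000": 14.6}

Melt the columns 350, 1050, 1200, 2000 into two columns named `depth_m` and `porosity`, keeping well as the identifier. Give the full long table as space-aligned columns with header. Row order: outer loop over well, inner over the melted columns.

Each (well, column) pair becomes one row: 3 × 4 = 12 rows.
For example, (W006, 350) → porosity=34.12.

well  depth_m  porosity
W006  350      34.12   
W006  1050     10.08   
W006  1200     38.69   
W006  2000     28.87   
W007  350      7.83    
W007  1050     51.28   
W007  1200     7.24    
W007  2000     78.58   
W008  350      18.79   
W008  1050     3.46    
W008  1200     33.3    
W008  2000     14.6    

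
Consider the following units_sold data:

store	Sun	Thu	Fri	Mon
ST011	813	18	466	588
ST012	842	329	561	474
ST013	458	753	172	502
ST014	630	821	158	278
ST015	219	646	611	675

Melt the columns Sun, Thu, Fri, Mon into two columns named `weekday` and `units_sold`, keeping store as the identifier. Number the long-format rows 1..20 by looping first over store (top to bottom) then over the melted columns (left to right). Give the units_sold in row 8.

474

20 rows total (5 × 4). Row 8: index ⌊(8-1)/4⌋ = 1 into store → ST012; (8-1) mod 4 = 3 into the melted columns → Mon.
So row 8 is (ST012, Mon, 474); units_sold = 474.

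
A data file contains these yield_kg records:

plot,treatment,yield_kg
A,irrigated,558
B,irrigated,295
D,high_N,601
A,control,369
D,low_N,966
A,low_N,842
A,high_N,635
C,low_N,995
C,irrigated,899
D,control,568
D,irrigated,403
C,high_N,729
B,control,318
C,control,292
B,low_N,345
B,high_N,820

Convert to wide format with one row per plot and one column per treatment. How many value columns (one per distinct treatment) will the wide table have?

4

4 distinct treatment values: high_N, irrigated, low_N, control.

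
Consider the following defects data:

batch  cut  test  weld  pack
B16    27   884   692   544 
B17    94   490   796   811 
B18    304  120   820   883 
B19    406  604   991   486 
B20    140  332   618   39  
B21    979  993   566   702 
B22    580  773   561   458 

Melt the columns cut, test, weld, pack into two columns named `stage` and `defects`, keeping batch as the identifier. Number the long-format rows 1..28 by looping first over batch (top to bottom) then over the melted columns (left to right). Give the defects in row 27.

28 rows total (7 × 4). Row 27: index ⌊(27-1)/4⌋ = 6 into batch → B22; (27-1) mod 4 = 2 into the melted columns → weld.
So row 27 is (B22, weld, 561); defects = 561.

561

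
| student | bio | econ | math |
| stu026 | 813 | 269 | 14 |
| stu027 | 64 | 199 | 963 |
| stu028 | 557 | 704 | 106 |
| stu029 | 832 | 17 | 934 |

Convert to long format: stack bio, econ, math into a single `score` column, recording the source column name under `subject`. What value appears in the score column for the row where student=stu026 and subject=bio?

813

Unpivoting turns each (student, wide-column) pair into one long row.
The wide cell at row stu026, column bio holds 813, so the long row (stu026, bio) has score=813.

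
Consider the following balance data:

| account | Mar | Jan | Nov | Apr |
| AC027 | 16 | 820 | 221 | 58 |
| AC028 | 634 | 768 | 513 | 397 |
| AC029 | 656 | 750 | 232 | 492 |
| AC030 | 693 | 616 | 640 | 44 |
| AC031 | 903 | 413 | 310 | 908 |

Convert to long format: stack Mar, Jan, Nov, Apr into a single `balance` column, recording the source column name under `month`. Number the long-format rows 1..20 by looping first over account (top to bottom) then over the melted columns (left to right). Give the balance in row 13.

20 rows total (5 × 4). Row 13: index ⌊(13-1)/4⌋ = 3 into account → AC030; (13-1) mod 4 = 0 into the melted columns → Mar.
So row 13 is (AC030, Mar, 693); balance = 693.

693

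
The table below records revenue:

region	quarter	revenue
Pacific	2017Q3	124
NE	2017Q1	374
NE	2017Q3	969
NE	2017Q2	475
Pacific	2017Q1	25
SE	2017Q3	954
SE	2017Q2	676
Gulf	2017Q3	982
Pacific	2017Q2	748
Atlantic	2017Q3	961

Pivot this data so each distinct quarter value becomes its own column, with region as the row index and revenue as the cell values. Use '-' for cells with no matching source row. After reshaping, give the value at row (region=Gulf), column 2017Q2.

-

No long-format row has region=Gulf and quarter=2017Q2, so the cell is -.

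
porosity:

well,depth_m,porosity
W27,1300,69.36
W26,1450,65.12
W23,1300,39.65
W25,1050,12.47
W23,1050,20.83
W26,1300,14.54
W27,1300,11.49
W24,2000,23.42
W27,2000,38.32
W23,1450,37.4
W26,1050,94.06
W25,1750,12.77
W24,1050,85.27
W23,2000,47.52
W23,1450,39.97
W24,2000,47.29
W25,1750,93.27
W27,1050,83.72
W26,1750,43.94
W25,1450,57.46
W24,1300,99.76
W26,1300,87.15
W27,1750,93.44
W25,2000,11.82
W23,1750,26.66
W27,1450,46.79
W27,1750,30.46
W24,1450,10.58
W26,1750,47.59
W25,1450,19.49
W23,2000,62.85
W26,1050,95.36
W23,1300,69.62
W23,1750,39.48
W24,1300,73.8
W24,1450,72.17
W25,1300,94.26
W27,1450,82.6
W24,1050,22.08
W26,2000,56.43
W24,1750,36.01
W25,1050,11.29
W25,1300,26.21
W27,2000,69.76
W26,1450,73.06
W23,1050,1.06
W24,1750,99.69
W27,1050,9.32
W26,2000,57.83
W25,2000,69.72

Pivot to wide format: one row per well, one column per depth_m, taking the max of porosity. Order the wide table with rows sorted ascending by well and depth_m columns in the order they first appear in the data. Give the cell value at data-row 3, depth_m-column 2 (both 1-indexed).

With rows sorted ascending by well, row 3 is well=W25. depth_m columns in first-appearance order: 1300, 1450, 1050, 2000, 1750; column 2 is 1450.
Long rows with well=W25, depth_m=1450: max(57.46, 19.49) = 57.46.

57.46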